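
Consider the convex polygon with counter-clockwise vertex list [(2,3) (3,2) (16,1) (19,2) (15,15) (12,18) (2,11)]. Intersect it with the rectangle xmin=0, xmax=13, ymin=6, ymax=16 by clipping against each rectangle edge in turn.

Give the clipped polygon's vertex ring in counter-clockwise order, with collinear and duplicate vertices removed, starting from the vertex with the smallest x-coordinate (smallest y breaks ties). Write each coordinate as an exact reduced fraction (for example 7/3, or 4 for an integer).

Clipped polygon: [(2,6) (13,6) (13,16) (64/7,16) (2,11)]

1. After x ≥ 0: [(2,3) (3,2) (16,1) (19,2) (15,15) (12,18) (2,11)]
2. After x ≤ 13: [(2,3) (3,2) (13,16/13) (13,17) (12,18) (2,11)]
3. After y ≥ 6: [(2,6) (13,6) (13,17) (12,18) (2,11)]
4. After y ≤ 16: [(2,6) (13,6) (13,16) (64/7,16) (2,11)]
5. Canonical ring: [(2,6) (13,6) (13,16) (64/7,16) (2,11)]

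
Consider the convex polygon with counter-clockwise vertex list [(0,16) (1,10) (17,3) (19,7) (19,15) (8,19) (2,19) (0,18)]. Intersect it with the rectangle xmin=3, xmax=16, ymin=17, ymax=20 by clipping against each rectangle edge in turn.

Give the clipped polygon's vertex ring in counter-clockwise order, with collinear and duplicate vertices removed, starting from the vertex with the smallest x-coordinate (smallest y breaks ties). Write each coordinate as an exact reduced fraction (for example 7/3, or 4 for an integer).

1. After x ≥ 3: [(3,73/8) (17,3) (19,7) (19,15) (8,19) (3,19)]
2. After x ≤ 16: [(3,73/8) (16,55/16) (16,177/11) (8,19) (3,19)]
3. After y ≥ 17: [(3,17) (27/2,17) (8,19) (3,19)]
4. After y ≤ 20: [(3,17) (27/2,17) (8,19) (3,19)]
5. Canonical ring: [(3,17) (27/2,17) (8,19) (3,19)]

Clipped polygon: [(3,17) (27/2,17) (8,19) (3,19)]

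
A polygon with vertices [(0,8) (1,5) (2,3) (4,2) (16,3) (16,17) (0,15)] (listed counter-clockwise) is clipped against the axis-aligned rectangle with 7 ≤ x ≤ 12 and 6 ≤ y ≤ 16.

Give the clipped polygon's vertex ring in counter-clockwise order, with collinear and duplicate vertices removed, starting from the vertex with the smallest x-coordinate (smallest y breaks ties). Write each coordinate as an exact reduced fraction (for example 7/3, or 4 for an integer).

Clipped polygon: [(7,6) (12,6) (12,16) (8,16) (7,127/8)]

1. After x ≥ 7: [(7,9/4) (16,3) (16,17) (7,127/8)]
2. After x ≤ 12: [(7,9/4) (12,8/3) (12,33/2) (7,127/8)]
3. After y ≥ 6: [(7,6) (12,6) (12,33/2) (7,127/8)]
4. After y ≤ 16: [(7,6) (12,6) (12,16) (8,16) (7,127/8)]
5. Canonical ring: [(7,6) (12,6) (12,16) (8,16) (7,127/8)]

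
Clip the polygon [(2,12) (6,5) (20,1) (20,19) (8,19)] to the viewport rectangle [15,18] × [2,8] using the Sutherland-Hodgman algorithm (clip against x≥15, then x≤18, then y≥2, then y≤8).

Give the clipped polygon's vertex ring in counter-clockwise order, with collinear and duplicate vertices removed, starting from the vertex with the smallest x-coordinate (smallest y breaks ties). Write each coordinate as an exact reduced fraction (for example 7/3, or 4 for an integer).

Clipped polygon: [(15,17/7) (33/2,2) (18,2) (18,8) (15,8)]

1. After x ≥ 15: [(15,17/7) (20,1) (20,19) (15,19)]
2. After x ≤ 18: [(15,17/7) (18,11/7) (18,19) (15,19)]
3. After y ≥ 2: [(15,17/7) (33/2,2) (18,2) (18,19) (15,19)]
4. After y ≤ 8: [(15,8) (15,17/7) (33/2,2) (18,2) (18,8)]
5. Canonical ring: [(15,17/7) (33/2,2) (18,2) (18,8) (15,8)]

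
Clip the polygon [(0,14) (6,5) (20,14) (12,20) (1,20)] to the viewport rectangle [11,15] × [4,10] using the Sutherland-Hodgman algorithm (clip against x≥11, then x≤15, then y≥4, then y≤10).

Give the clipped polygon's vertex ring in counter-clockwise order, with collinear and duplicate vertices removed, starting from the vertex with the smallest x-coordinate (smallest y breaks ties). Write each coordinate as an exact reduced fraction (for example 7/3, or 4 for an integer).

Clipped polygon: [(11,115/14) (124/9,10) (11,10)]

1. After x ≥ 11: [(11,115/14) (20,14) (12,20) (11,20)]
2. After x ≤ 15: [(11,115/14) (15,151/14) (15,71/4) (12,20) (11,20)]
3. After y ≥ 4: [(11,115/14) (15,151/14) (15,71/4) (12,20) (11,20)]
4. After y ≤ 10: [(11,10) (11,115/14) (124/9,10)]
5. Canonical ring: [(11,115/14) (124/9,10) (11,10)]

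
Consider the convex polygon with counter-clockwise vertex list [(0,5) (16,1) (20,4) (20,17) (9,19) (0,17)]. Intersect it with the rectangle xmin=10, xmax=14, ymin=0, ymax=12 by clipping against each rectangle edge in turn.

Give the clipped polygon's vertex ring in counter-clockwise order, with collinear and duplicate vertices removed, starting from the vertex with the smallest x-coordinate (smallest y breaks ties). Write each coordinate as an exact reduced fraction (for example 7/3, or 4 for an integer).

Clipped polygon: [(10,5/2) (14,3/2) (14,12) (10,12)]

1. After x ≥ 10: [(10,5/2) (16,1) (20,4) (20,17) (10,207/11)]
2. After x ≤ 14: [(10,5/2) (14,3/2) (14,199/11) (10,207/11)]
3. After y ≥ 0: [(10,5/2) (14,3/2) (14,199/11) (10,207/11)]
4. After y ≤ 12: [(10,12) (10,5/2) (14,3/2) (14,12)]
5. Canonical ring: [(10,5/2) (14,3/2) (14,12) (10,12)]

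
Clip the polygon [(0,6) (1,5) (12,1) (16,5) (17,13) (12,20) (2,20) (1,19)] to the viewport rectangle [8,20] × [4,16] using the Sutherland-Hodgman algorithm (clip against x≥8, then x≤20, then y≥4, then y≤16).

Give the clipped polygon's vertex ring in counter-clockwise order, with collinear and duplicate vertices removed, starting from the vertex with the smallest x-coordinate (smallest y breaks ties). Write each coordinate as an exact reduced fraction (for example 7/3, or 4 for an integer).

1. After x ≥ 8: [(8,27/11) (12,1) (16,5) (17,13) (12,20) (8,20)]
2. After x ≤ 20: [(8,27/11) (12,1) (16,5) (17,13) (12,20) (8,20)]
3. After y ≥ 4: [(8,4) (15,4) (16,5) (17,13) (12,20) (8,20)]
4. After y ≤ 16: [(8,16) (8,4) (15,4) (16,5) (17,13) (104/7,16)]
5. Canonical ring: [(8,4) (15,4) (16,5) (17,13) (104/7,16) (8,16)]

Clipped polygon: [(8,4) (15,4) (16,5) (17,13) (104/7,16) (8,16)]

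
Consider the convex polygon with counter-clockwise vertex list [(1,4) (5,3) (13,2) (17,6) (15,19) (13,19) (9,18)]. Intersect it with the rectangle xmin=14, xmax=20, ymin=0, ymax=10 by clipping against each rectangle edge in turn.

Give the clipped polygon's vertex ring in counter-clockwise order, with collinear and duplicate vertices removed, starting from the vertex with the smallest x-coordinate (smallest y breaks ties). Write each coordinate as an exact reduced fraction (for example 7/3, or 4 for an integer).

Clipped polygon: [(14,3) (17,6) (213/13,10) (14,10)]

1. After x ≥ 14: [(14,3) (17,6) (15,19) (14,19)]
2. After x ≤ 20: [(14,3) (17,6) (15,19) (14,19)]
3. After y ≥ 0: [(14,3) (17,6) (15,19) (14,19)]
4. After y ≤ 10: [(14,10) (14,3) (17,6) (213/13,10)]
5. Canonical ring: [(14,3) (17,6) (213/13,10) (14,10)]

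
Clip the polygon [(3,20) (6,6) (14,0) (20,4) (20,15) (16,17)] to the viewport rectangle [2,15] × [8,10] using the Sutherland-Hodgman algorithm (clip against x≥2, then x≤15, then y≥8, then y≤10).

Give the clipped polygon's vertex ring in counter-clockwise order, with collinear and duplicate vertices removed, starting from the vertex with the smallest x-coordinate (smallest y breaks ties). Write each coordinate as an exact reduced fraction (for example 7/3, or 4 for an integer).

1. After x ≥ 2: [(3,20) (6,6) (14,0) (20,4) (20,15) (16,17)]
2. After x ≤ 15: [(15,224/13) (3,20) (6,6) (14,0) (15,2/3)]
3. After y ≥ 8: [(15,8) (15,224/13) (3,20) (39/7,8)]
4. After y ≤ 10: [(15,8) (15,10) (36/7,10) (39/7,8)]
5. Canonical ring: [(36/7,10) (39/7,8) (15,8) (15,10)]

Clipped polygon: [(36/7,10) (39/7,8) (15,8) (15,10)]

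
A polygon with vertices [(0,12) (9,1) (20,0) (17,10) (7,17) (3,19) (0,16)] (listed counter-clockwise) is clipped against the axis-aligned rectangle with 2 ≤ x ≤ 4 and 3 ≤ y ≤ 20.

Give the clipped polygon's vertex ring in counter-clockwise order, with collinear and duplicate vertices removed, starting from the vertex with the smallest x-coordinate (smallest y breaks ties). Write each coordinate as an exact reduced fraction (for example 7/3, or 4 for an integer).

1. After x ≥ 2: [(2,86/9) (9,1) (20,0) (17,10) (7,17) (3,19) (2,18)]
2. After x ≤ 4: [(2,86/9) (4,64/9) (4,37/2) (3,19) (2,18)]
3. After y ≥ 3: [(2,86/9) (4,64/9) (4,37/2) (3,19) (2,18)]
4. After y ≤ 20: [(2,86/9) (4,64/9) (4,37/2) (3,19) (2,18)]
5. Canonical ring: [(2,86/9) (4,64/9) (4,37/2) (3,19) (2,18)]

Clipped polygon: [(2,86/9) (4,64/9) (4,37/2) (3,19) (2,18)]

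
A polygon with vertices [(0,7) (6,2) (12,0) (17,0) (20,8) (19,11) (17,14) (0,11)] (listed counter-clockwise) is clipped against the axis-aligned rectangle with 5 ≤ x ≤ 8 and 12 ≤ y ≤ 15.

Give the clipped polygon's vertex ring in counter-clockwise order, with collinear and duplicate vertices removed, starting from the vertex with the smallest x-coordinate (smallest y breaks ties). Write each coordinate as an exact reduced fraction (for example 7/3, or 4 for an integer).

1. After x ≥ 5: [(5,17/6) (6,2) (12,0) (17,0) (20,8) (19,11) (17,14) (5,202/17)]
2. After x ≤ 8: [(5,17/6) (6,2) (8,4/3) (8,211/17) (5,202/17)]
3. After y ≥ 12: [(8,12) (8,211/17) (17/3,12)]
4. After y ≤ 15: [(8,12) (8,211/17) (17/3,12)]
5. Canonical ring: [(17/3,12) (8,12) (8,211/17)]

Clipped polygon: [(17/3,12) (8,12) (8,211/17)]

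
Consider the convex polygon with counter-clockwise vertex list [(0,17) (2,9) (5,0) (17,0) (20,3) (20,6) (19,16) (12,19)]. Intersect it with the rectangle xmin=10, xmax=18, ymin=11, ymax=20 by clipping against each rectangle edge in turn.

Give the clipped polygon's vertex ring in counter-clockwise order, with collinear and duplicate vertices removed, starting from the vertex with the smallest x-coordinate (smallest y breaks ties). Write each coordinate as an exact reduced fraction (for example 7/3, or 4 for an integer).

Clipped polygon: [(10,11) (18,11) (18,115/7) (12,19) (10,56/3)]

1. After x ≥ 10: [(10,56/3) (10,0) (17,0) (20,3) (20,6) (19,16) (12,19)]
2. After x ≤ 18: [(10,56/3) (10,0) (17,0) (18,1) (18,115/7) (12,19)]
3. After y ≥ 11: [(10,56/3) (10,11) (18,11) (18,115/7) (12,19)]
4. After y ≤ 20: [(10,56/3) (10,11) (18,11) (18,115/7) (12,19)]
5. Canonical ring: [(10,11) (18,11) (18,115/7) (12,19) (10,56/3)]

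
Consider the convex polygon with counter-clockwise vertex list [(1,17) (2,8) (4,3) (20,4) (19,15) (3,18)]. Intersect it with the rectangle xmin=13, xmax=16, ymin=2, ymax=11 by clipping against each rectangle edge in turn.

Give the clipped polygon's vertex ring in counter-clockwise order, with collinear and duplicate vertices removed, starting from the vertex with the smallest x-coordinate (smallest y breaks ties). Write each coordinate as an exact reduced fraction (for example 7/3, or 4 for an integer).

1. After x ≥ 13: [(13,57/16) (20,4) (19,15) (13,129/8)]
2. After x ≤ 16: [(13,57/16) (16,15/4) (16,249/16) (13,129/8)]
3. After y ≥ 2: [(13,57/16) (16,15/4) (16,249/16) (13,129/8)]
4. After y ≤ 11: [(13,11) (13,57/16) (16,15/4) (16,11)]
5. Canonical ring: [(13,57/16) (16,15/4) (16,11) (13,11)]

Clipped polygon: [(13,57/16) (16,15/4) (16,11) (13,11)]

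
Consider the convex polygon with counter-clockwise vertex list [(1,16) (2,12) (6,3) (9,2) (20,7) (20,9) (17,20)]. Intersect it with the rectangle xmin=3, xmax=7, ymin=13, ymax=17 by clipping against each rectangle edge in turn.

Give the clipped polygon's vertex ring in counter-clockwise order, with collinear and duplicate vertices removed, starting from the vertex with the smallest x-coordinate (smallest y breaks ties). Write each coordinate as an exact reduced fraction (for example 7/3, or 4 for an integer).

1. After x ≥ 3: [(3,33/2) (3,39/4) (6,3) (9,2) (20,7) (20,9) (17,20)]
2. After x ≤ 7: [(7,35/2) (3,33/2) (3,39/4) (6,3) (7,8/3)]
3. After y ≥ 13: [(7,13) (7,35/2) (3,33/2) (3,13)]
4. After y ≤ 17: [(7,13) (7,17) (5,17) (3,33/2) (3,13)]
5. Canonical ring: [(3,13) (7,13) (7,17) (5,17) (3,33/2)]

Clipped polygon: [(3,13) (7,13) (7,17) (5,17) (3,33/2)]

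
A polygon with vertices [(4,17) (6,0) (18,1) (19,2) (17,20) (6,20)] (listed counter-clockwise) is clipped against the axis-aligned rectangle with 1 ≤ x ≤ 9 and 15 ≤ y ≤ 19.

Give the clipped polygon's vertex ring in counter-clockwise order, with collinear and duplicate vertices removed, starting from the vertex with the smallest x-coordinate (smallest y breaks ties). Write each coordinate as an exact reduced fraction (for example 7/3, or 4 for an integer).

Clipped polygon: [(4,17) (72/17,15) (9,15) (9,19) (16/3,19)]

1. After x ≥ 1: [(4,17) (6,0) (18,1) (19,2) (17,20) (6,20)]
2. After x ≤ 9: [(4,17) (6,0) (9,1/4) (9,20) (6,20)]
3. After y ≥ 15: [(4,17) (72/17,15) (9,15) (9,20) (6,20)]
4. After y ≤ 19: [(16/3,19) (4,17) (72/17,15) (9,15) (9,19)]
5. Canonical ring: [(4,17) (72/17,15) (9,15) (9,19) (16/3,19)]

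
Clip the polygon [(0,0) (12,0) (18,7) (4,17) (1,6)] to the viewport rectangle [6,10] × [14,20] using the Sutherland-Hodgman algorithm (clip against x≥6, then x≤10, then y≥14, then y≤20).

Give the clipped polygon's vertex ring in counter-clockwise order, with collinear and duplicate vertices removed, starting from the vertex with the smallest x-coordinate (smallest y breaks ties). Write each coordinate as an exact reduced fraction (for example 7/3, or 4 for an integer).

Clipped polygon: [(6,14) (41/5,14) (6,109/7)]

1. After x ≥ 6: [(6,0) (12,0) (18,7) (6,109/7)]
2. After x ≤ 10: [(6,0) (10,0) (10,89/7) (6,109/7)]
3. After y ≥ 14: [(6,14) (41/5,14) (6,109/7)]
4. After y ≤ 20: [(6,14) (41/5,14) (6,109/7)]
5. Canonical ring: [(6,14) (41/5,14) (6,109/7)]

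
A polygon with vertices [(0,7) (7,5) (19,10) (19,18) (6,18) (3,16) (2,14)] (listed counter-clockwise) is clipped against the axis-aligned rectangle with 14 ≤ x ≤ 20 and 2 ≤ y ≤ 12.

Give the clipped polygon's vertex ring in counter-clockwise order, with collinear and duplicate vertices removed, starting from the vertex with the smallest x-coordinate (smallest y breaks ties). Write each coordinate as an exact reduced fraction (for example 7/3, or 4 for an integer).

1. After x ≥ 14: [(14,95/12) (19,10) (19,18) (14,18)]
2. After x ≤ 20: [(14,95/12) (19,10) (19,18) (14,18)]
3. After y ≥ 2: [(14,95/12) (19,10) (19,18) (14,18)]
4. After y ≤ 12: [(14,12) (14,95/12) (19,10) (19,12)]
5. Canonical ring: [(14,95/12) (19,10) (19,12) (14,12)]

Clipped polygon: [(14,95/12) (19,10) (19,12) (14,12)]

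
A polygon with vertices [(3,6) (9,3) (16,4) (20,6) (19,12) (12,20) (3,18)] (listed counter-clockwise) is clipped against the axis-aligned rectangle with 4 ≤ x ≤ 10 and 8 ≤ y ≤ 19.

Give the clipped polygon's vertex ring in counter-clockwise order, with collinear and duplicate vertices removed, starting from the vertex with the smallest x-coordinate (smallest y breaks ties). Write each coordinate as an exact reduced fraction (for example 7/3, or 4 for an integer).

1. After x ≥ 4: [(4,11/2) (9,3) (16,4) (20,6) (19,12) (12,20) (4,164/9)]
2. After x ≤ 10: [(4,11/2) (9,3) (10,22/7) (10,176/9) (4,164/9)]
3. After y ≥ 8: [(4,8) (10,8) (10,176/9) (4,164/9)]
4. After y ≤ 19: [(4,8) (10,8) (10,19) (15/2,19) (4,164/9)]
5. Canonical ring: [(4,8) (10,8) (10,19) (15/2,19) (4,164/9)]

Clipped polygon: [(4,8) (10,8) (10,19) (15/2,19) (4,164/9)]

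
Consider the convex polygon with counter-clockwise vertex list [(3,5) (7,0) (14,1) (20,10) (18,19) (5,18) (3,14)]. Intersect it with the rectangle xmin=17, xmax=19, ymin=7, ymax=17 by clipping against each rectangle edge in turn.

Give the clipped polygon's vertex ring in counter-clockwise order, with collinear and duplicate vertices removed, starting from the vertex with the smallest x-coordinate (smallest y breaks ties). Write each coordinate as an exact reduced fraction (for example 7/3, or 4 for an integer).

1. After x ≥ 17: [(17,11/2) (20,10) (18,19) (17,246/13)]
2. After x ≤ 19: [(17,11/2) (19,17/2) (19,29/2) (18,19) (17,246/13)]
3. After y ≥ 7: [(17,7) (18,7) (19,17/2) (19,29/2) (18,19) (17,246/13)]
4. After y ≤ 17: [(17,17) (17,7) (18,7) (19,17/2) (19,29/2) (166/9,17)]
5. Canonical ring: [(17,7) (18,7) (19,17/2) (19,29/2) (166/9,17) (17,17)]

Clipped polygon: [(17,7) (18,7) (19,17/2) (19,29/2) (166/9,17) (17,17)]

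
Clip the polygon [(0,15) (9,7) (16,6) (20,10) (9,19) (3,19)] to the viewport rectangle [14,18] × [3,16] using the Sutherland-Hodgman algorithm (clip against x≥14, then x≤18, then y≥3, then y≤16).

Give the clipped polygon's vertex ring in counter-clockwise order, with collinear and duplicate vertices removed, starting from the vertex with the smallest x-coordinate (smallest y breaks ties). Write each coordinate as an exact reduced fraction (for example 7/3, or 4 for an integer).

1. After x ≥ 14: [(14,44/7) (16,6) (20,10) (14,164/11)]
2. After x ≤ 18: [(14,44/7) (16,6) (18,8) (18,128/11) (14,164/11)]
3. After y ≥ 3: [(14,44/7) (16,6) (18,8) (18,128/11) (14,164/11)]
4. After y ≤ 16: [(14,44/7) (16,6) (18,8) (18,128/11) (14,164/11)]
5. Canonical ring: [(14,44/7) (16,6) (18,8) (18,128/11) (14,164/11)]

Clipped polygon: [(14,44/7) (16,6) (18,8) (18,128/11) (14,164/11)]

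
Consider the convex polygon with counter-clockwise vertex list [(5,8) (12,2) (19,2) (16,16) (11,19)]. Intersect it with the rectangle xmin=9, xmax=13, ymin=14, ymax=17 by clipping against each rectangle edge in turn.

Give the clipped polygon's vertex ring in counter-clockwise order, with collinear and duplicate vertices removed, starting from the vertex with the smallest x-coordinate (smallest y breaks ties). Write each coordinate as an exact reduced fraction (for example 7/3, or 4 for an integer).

1. After x ≥ 9: [(9,46/3) (9,32/7) (12,2) (19,2) (16,16) (11,19)]
2. After x ≤ 13: [(9,46/3) (9,32/7) (12,2) (13,2) (13,89/5) (11,19)]
3. After y ≥ 14: [(9,46/3) (9,14) (13,14) (13,89/5) (11,19)]
4. After y ≤ 17: [(109/11,17) (9,46/3) (9,14) (13,14) (13,17)]
5. Canonical ring: [(9,14) (13,14) (13,17) (109/11,17) (9,46/3)]

Clipped polygon: [(9,14) (13,14) (13,17) (109/11,17) (9,46/3)]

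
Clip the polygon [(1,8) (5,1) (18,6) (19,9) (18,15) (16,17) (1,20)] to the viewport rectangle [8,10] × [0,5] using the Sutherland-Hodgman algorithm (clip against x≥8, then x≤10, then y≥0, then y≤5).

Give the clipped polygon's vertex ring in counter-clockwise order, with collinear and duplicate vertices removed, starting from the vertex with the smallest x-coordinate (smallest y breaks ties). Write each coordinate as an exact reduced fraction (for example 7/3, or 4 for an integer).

1. After x ≥ 8: [(8,28/13) (18,6) (19,9) (18,15) (16,17) (8,93/5)]
2. After x ≤ 10: [(8,28/13) (10,38/13) (10,91/5) (8,93/5)]
3. After y ≥ 0: [(8,28/13) (10,38/13) (10,91/5) (8,93/5)]
4. After y ≤ 5: [(8,5) (8,28/13) (10,38/13) (10,5)]
5. Canonical ring: [(8,28/13) (10,38/13) (10,5) (8,5)]

Clipped polygon: [(8,28/13) (10,38/13) (10,5) (8,5)]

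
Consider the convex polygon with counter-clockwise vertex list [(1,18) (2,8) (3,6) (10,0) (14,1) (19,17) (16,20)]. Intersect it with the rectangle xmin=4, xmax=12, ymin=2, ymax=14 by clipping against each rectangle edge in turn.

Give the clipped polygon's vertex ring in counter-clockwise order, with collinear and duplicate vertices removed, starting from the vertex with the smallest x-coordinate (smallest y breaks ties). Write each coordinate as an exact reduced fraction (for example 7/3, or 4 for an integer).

Clipped polygon: [(4,36/7) (23/3,2) (12,2) (12,14) (4,14)]

1. After x ≥ 4: [(4,92/5) (4,36/7) (10,0) (14,1) (19,17) (16,20)]
2. After x ≤ 12: [(12,292/15) (4,92/5) (4,36/7) (10,0) (12,1/2)]
3. After y ≥ 2: [(12,2) (12,292/15) (4,92/5) (4,36/7) (23/3,2)]
4. After y ≤ 14: [(12,2) (12,14) (4,14) (4,36/7) (23/3,2)]
5. Canonical ring: [(4,36/7) (23/3,2) (12,2) (12,14) (4,14)]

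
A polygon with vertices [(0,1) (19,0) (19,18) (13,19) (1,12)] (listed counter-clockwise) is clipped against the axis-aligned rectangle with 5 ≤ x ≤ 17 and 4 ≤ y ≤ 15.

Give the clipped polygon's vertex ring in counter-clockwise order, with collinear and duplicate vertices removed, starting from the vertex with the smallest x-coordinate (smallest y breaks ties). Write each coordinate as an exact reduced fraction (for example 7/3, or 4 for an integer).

Clipped polygon: [(5,4) (17,4) (17,15) (43/7,15) (5,43/3)]

1. After x ≥ 5: [(5,14/19) (19,0) (19,18) (13,19) (5,43/3)]
2. After x ≤ 17: [(5,14/19) (17,2/19) (17,55/3) (13,19) (5,43/3)]
3. After y ≥ 4: [(5,4) (17,4) (17,55/3) (13,19) (5,43/3)]
4. After y ≤ 15: [(5,4) (17,4) (17,15) (43/7,15) (5,43/3)]
5. Canonical ring: [(5,4) (17,4) (17,15) (43/7,15) (5,43/3)]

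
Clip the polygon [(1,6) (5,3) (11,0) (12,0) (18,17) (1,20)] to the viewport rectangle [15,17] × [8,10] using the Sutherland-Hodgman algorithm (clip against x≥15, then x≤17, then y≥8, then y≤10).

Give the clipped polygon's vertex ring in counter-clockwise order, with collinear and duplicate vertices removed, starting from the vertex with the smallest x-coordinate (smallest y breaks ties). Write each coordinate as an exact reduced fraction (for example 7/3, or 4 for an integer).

1. After x ≥ 15: [(15,17/2) (18,17) (15,298/17)]
2. After x ≤ 17: [(15,17/2) (17,85/6) (17,292/17) (15,298/17)]
3. After y ≥ 8: [(15,17/2) (17,85/6) (17,292/17) (15,298/17)]
4. After y ≤ 10: [(15,10) (15,17/2) (264/17,10)]
5. Canonical ring: [(15,17/2) (264/17,10) (15,10)]

Clipped polygon: [(15,17/2) (264/17,10) (15,10)]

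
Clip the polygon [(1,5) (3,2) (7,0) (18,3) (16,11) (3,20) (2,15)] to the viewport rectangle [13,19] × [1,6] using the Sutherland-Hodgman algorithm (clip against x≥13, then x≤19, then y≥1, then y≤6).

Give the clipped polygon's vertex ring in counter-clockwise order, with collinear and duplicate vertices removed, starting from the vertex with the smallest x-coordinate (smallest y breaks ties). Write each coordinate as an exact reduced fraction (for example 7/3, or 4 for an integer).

Clipped polygon: [(13,18/11) (18,3) (69/4,6) (13,6)]

1. After x ≥ 13: [(13,18/11) (18,3) (16,11) (13,170/13)]
2. After x ≤ 19: [(13,18/11) (18,3) (16,11) (13,170/13)]
3. After y ≥ 1: [(13,18/11) (18,3) (16,11) (13,170/13)]
4. After y ≤ 6: [(13,6) (13,18/11) (18,3) (69/4,6)]
5. Canonical ring: [(13,18/11) (18,3) (69/4,6) (13,6)]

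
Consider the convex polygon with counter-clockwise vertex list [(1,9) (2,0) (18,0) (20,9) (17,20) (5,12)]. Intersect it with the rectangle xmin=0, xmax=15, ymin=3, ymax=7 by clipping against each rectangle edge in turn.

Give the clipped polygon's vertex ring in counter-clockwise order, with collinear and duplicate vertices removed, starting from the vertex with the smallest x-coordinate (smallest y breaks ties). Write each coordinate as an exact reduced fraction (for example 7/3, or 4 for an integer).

1. After x ≥ 0: [(1,9) (2,0) (18,0) (20,9) (17,20) (5,12)]
2. After x ≤ 15: [(1,9) (2,0) (15,0) (15,56/3) (5,12)]
3. After y ≥ 3: [(1,9) (5/3,3) (15,3) (15,56/3) (5,12)]
4. After y ≤ 7: [(11/9,7) (5/3,3) (15,3) (15,7)]
5. Canonical ring: [(11/9,7) (5/3,3) (15,3) (15,7)]

Clipped polygon: [(11/9,7) (5/3,3) (15,3) (15,7)]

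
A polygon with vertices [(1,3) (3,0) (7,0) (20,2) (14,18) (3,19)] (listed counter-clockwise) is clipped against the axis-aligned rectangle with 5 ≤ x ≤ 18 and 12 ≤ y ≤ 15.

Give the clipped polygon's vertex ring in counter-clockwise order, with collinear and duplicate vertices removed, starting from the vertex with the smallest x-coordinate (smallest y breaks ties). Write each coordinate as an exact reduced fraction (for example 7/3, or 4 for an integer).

1. After x ≥ 5: [(5,0) (7,0) (20,2) (14,18) (5,207/11)]
2. After x ≤ 18: [(5,0) (7,0) (18,22/13) (18,22/3) (14,18) (5,207/11)]
3. After y ≥ 12: [(5,12) (65/4,12) (14,18) (5,207/11)]
4. After y ≤ 15: [(5,15) (5,12) (65/4,12) (121/8,15)]
5. Canonical ring: [(5,12) (65/4,12) (121/8,15) (5,15)]

Clipped polygon: [(5,12) (65/4,12) (121/8,15) (5,15)]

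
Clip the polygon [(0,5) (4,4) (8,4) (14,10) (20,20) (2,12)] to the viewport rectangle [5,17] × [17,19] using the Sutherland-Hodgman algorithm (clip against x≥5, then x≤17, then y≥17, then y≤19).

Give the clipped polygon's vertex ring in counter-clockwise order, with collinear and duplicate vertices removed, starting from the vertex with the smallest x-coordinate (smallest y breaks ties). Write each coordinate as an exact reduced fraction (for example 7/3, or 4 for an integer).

1. After x ≥ 5: [(5,4) (8,4) (14,10) (20,20) (5,40/3)]
2. After x ≤ 17: [(5,4) (8,4) (14,10) (17,15) (17,56/3) (5,40/3)]
3. After y ≥ 17: [(17,17) (17,56/3) (53/4,17)]
4. After y ≤ 19: [(17,17) (17,56/3) (53/4,17)]
5. Canonical ring: [(53/4,17) (17,17) (17,56/3)]

Clipped polygon: [(53/4,17) (17,17) (17,56/3)]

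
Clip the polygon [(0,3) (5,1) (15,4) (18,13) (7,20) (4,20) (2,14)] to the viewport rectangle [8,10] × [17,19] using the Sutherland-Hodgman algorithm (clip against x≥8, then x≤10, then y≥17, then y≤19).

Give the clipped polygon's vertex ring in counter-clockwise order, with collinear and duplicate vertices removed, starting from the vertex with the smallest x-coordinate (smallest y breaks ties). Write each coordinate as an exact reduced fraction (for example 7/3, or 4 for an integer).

Clipped polygon: [(8,17) (10,17) (10,199/11) (60/7,19) (8,19)]

1. After x ≥ 8: [(8,19/10) (15,4) (18,13) (8,213/11)]
2. After x ≤ 10: [(8,19/10) (10,5/2) (10,199/11) (8,213/11)]
3. After y ≥ 17: [(8,17) (10,17) (10,199/11) (8,213/11)]
4. After y ≤ 19: [(8,19) (8,17) (10,17) (10,199/11) (60/7,19)]
5. Canonical ring: [(8,17) (10,17) (10,199/11) (60/7,19) (8,19)]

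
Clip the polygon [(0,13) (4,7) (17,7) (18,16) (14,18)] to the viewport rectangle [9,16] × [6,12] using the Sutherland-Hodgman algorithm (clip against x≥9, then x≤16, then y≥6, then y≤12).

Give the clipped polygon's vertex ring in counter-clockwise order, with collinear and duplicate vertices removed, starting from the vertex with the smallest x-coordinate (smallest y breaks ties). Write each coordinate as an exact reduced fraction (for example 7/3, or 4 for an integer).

1. After x ≥ 9: [(9,227/14) (9,7) (17,7) (18,16) (14,18)]
2. After x ≤ 16: [(9,227/14) (9,7) (16,7) (16,17) (14,18)]
3. After y ≥ 6: [(9,227/14) (9,7) (16,7) (16,17) (14,18)]
4. After y ≤ 12: [(9,12) (9,7) (16,7) (16,12)]
5. Canonical ring: [(9,7) (16,7) (16,12) (9,12)]

Clipped polygon: [(9,7) (16,7) (16,12) (9,12)]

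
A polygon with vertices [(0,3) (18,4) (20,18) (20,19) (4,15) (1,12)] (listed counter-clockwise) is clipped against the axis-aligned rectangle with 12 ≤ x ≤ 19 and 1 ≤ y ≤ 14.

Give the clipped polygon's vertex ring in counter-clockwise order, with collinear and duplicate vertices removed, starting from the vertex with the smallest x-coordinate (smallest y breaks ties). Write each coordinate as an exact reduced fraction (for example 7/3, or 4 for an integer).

Clipped polygon: [(12,11/3) (18,4) (19,11) (19,14) (12,14)]

1. After x ≥ 12: [(12,11/3) (18,4) (20,18) (20,19) (12,17)]
2. After x ≤ 19: [(12,11/3) (18,4) (19,11) (19,75/4) (12,17)]
3. After y ≥ 1: [(12,11/3) (18,4) (19,11) (19,75/4) (12,17)]
4. After y ≤ 14: [(12,14) (12,11/3) (18,4) (19,11) (19,14)]
5. Canonical ring: [(12,11/3) (18,4) (19,11) (19,14) (12,14)]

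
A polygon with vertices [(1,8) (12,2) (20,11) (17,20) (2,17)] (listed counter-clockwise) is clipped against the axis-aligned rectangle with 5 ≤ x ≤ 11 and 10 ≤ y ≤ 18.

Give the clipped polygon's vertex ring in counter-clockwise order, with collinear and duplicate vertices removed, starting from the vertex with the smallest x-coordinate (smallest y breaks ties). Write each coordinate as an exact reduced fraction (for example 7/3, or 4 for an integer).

Clipped polygon: [(5,10) (11,10) (11,18) (7,18) (5,88/5)]

1. After x ≥ 5: [(5,64/11) (12,2) (20,11) (17,20) (5,88/5)]
2. After x ≤ 11: [(5,64/11) (11,28/11) (11,94/5) (5,88/5)]
3. After y ≥ 10: [(5,10) (11,10) (11,94/5) (5,88/5)]
4. After y ≤ 18: [(5,10) (11,10) (11,18) (7,18) (5,88/5)]
5. Canonical ring: [(5,10) (11,10) (11,18) (7,18) (5,88/5)]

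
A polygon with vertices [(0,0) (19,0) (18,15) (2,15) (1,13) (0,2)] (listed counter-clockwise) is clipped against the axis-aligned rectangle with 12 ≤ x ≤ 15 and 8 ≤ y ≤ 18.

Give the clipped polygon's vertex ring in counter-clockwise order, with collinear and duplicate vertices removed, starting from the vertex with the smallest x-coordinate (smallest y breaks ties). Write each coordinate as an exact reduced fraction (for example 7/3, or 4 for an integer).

1. After x ≥ 12: [(12,0) (19,0) (18,15) (12,15)]
2. After x ≤ 15: [(12,0) (15,0) (15,15) (12,15)]
3. After y ≥ 8: [(12,8) (15,8) (15,15) (12,15)]
4. After y ≤ 18: [(12,8) (15,8) (15,15) (12,15)]
5. Canonical ring: [(12,8) (15,8) (15,15) (12,15)]

Clipped polygon: [(12,8) (15,8) (15,15) (12,15)]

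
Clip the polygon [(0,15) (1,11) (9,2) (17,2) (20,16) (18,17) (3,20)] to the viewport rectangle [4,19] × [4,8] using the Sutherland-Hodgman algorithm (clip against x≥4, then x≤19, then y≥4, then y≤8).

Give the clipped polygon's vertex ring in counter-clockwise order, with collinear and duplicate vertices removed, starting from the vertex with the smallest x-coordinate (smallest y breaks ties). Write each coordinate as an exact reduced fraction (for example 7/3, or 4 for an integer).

Clipped polygon: [(4,61/8) (65/9,4) (122/7,4) (128/7,8) (4,8)]

1. After x ≥ 4: [(4,61/8) (9,2) (17,2) (20,16) (18,17) (4,99/5)]
2. After x ≤ 19: [(4,61/8) (9,2) (17,2) (19,34/3) (19,33/2) (18,17) (4,99/5)]
3. After y ≥ 4: [(4,61/8) (65/9,4) (122/7,4) (19,34/3) (19,33/2) (18,17) (4,99/5)]
4. After y ≤ 8: [(4,8) (4,61/8) (65/9,4) (122/7,4) (128/7,8)]
5. Canonical ring: [(4,61/8) (65/9,4) (122/7,4) (128/7,8) (4,8)]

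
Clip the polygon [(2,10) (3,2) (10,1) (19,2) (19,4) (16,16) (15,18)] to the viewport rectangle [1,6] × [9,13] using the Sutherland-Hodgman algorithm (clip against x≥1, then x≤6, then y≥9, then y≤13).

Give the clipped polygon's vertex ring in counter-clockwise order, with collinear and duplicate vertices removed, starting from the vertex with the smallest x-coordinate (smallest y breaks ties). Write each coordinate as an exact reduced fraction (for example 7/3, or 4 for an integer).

1. After x ≥ 1: [(2,10) (3,2) (10,1) (19,2) (19,4) (16,16) (15,18)]
2. After x ≤ 6: [(6,162/13) (2,10) (3,2) (6,11/7)]
3. After y ≥ 9: [(6,9) (6,162/13) (2,10) (17/8,9)]
4. After y ≤ 13: [(6,9) (6,162/13) (2,10) (17/8,9)]
5. Canonical ring: [(2,10) (17/8,9) (6,9) (6,162/13)]

Clipped polygon: [(2,10) (17/8,9) (6,9) (6,162/13)]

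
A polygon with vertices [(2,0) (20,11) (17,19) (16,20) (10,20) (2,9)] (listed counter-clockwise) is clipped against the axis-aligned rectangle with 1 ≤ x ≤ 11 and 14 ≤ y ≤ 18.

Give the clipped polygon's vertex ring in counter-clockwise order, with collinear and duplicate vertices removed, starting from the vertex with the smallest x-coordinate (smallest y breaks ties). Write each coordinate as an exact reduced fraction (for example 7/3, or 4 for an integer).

Clipped polygon: [(62/11,14) (11,14) (11,18) (94/11,18)]

1. After x ≥ 1: [(2,0) (20,11) (17,19) (16,20) (10,20) (2,9)]
2. After x ≤ 11: [(2,0) (11,11/2) (11,20) (10,20) (2,9)]
3. After y ≥ 14: [(11,14) (11,20) (10,20) (62/11,14)]
4. After y ≤ 18: [(11,14) (11,18) (94/11,18) (62/11,14)]
5. Canonical ring: [(62/11,14) (11,14) (11,18) (94/11,18)]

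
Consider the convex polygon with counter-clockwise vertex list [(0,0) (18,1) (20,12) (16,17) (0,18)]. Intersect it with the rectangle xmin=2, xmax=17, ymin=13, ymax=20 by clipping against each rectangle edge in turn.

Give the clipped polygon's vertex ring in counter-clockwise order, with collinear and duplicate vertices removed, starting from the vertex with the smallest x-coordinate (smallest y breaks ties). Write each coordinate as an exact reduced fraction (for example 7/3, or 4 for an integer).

1. After x ≥ 2: [(2,1/9) (18,1) (20,12) (16,17) (2,143/8)]
2. After x ≤ 17: [(2,1/9) (17,17/18) (17,63/4) (16,17) (2,143/8)]
3. After y ≥ 13: [(2,13) (17,13) (17,63/4) (16,17) (2,143/8)]
4. After y ≤ 20: [(2,13) (17,13) (17,63/4) (16,17) (2,143/8)]
5. Canonical ring: [(2,13) (17,13) (17,63/4) (16,17) (2,143/8)]

Clipped polygon: [(2,13) (17,13) (17,63/4) (16,17) (2,143/8)]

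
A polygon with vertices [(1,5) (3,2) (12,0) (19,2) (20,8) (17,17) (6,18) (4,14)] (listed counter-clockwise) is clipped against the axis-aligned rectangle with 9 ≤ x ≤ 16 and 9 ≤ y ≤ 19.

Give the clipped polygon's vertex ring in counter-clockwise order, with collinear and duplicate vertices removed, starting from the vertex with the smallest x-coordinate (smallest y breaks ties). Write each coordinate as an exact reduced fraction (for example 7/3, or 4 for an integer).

1. After x ≥ 9: [(9,2/3) (12,0) (19,2) (20,8) (17,17) (9,195/11)]
2. After x ≤ 16: [(9,2/3) (12,0) (16,8/7) (16,188/11) (9,195/11)]
3. After y ≥ 9: [(9,9) (16,9) (16,188/11) (9,195/11)]
4. After y ≤ 19: [(9,9) (16,9) (16,188/11) (9,195/11)]
5. Canonical ring: [(9,9) (16,9) (16,188/11) (9,195/11)]

Clipped polygon: [(9,9) (16,9) (16,188/11) (9,195/11)]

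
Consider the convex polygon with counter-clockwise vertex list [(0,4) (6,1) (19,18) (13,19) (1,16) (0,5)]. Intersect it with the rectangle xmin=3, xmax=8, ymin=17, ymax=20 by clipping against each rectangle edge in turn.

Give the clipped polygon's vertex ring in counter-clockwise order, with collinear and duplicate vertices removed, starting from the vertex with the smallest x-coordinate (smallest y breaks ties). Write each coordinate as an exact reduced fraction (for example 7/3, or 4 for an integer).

1. After x ≥ 3: [(3,5/2) (6,1) (19,18) (13,19) (3,33/2)]
2. After x ≤ 8: [(3,5/2) (6,1) (8,47/13) (8,71/4) (3,33/2)]
3. After y ≥ 17: [(8,17) (8,71/4) (5,17)]
4. After y ≤ 20: [(8,17) (8,71/4) (5,17)]
5. Canonical ring: [(5,17) (8,17) (8,71/4)]

Clipped polygon: [(5,17) (8,17) (8,71/4)]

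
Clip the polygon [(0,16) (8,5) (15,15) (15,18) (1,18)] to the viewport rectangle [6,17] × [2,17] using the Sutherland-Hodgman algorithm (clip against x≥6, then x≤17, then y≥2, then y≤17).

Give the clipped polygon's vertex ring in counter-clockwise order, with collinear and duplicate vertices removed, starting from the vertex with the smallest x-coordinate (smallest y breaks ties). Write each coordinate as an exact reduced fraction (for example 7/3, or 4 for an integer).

1. After x ≥ 6: [(6,31/4) (8,5) (15,15) (15,18) (6,18)]
2. After x ≤ 17: [(6,31/4) (8,5) (15,15) (15,18) (6,18)]
3. After y ≥ 2: [(6,31/4) (8,5) (15,15) (15,18) (6,18)]
4. After y ≤ 17: [(6,17) (6,31/4) (8,5) (15,15) (15,17)]
5. Canonical ring: [(6,31/4) (8,5) (15,15) (15,17) (6,17)]

Clipped polygon: [(6,31/4) (8,5) (15,15) (15,17) (6,17)]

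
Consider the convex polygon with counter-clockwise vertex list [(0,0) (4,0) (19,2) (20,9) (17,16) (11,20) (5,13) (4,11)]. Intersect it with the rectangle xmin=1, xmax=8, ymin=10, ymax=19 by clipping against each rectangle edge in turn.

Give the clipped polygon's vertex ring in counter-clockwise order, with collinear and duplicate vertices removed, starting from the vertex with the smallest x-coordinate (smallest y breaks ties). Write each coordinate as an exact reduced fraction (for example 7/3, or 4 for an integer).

Clipped polygon: [(40/11,10) (8,10) (8,33/2) (5,13) (4,11)]

1. After x ≥ 1: [(1,11/4) (1,0) (4,0) (19,2) (20,9) (17,16) (11,20) (5,13) (4,11)]
2. After x ≤ 8: [(1,11/4) (1,0) (4,0) (8,8/15) (8,33/2) (5,13) (4,11)]
3. After y ≥ 10: [(40/11,10) (8,10) (8,33/2) (5,13) (4,11)]
4. After y ≤ 19: [(40/11,10) (8,10) (8,33/2) (5,13) (4,11)]
5. Canonical ring: [(40/11,10) (8,10) (8,33/2) (5,13) (4,11)]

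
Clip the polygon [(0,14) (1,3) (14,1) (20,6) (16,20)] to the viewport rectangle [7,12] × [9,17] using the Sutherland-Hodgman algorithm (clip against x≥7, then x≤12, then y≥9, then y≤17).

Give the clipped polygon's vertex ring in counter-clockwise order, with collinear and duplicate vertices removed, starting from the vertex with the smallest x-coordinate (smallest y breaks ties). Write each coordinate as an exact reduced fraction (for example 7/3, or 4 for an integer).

Clipped polygon: [(7,9) (12,9) (12,17) (8,17) (7,133/8)]

1. After x ≥ 7: [(7,133/8) (7,27/13) (14,1) (20,6) (16,20)]
2. After x ≤ 12: [(12,37/2) (7,133/8) (7,27/13) (12,17/13)]
3. After y ≥ 9: [(12,9) (12,37/2) (7,133/8) (7,9)]
4. After y ≤ 17: [(12,9) (12,17) (8,17) (7,133/8) (7,9)]
5. Canonical ring: [(7,9) (12,9) (12,17) (8,17) (7,133/8)]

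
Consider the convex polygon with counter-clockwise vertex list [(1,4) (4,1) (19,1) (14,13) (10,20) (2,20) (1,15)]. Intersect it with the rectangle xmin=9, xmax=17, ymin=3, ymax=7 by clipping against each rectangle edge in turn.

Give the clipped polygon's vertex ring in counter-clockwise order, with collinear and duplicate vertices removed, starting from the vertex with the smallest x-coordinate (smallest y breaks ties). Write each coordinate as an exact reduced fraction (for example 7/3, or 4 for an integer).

1. After x ≥ 9: [(9,1) (19,1) (14,13) (10,20) (9,20)]
2. After x ≤ 17: [(9,1) (17,1) (17,29/5) (14,13) (10,20) (9,20)]
3. After y ≥ 3: [(9,3) (17,3) (17,29/5) (14,13) (10,20) (9,20)]
4. After y ≤ 7: [(9,7) (9,3) (17,3) (17,29/5) (33/2,7)]
5. Canonical ring: [(9,3) (17,3) (17,29/5) (33/2,7) (9,7)]

Clipped polygon: [(9,3) (17,3) (17,29/5) (33/2,7) (9,7)]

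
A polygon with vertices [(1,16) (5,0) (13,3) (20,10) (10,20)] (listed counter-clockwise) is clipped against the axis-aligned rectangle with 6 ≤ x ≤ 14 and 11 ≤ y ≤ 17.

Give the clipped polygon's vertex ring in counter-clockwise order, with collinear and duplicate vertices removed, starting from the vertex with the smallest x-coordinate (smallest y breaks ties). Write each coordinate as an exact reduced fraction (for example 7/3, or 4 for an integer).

Clipped polygon: [(6,11) (14,11) (14,16) (13,17) (6,17)]

1. After x ≥ 6: [(6,164/9) (6,3/8) (13,3) (20,10) (10,20)]
2. After x ≤ 14: [(6,164/9) (6,3/8) (13,3) (14,4) (14,16) (10,20)]
3. After y ≥ 11: [(6,164/9) (6,11) (14,11) (14,16) (10,20)]
4. After y ≤ 17: [(6,17) (6,11) (14,11) (14,16) (13,17)]
5. Canonical ring: [(6,11) (14,11) (14,16) (13,17) (6,17)]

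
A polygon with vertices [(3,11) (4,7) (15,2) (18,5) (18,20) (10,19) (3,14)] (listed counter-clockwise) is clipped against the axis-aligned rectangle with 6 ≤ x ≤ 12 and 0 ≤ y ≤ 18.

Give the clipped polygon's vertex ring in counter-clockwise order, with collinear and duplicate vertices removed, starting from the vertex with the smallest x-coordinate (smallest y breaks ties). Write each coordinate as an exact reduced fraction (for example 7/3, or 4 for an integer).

1. After x ≥ 6: [(6,67/11) (15,2) (18,5) (18,20) (10,19) (6,113/7)]
2. After x ≤ 12: [(6,67/11) (12,37/11) (12,77/4) (10,19) (6,113/7)]
3. After y ≥ 0: [(6,67/11) (12,37/11) (12,77/4) (10,19) (6,113/7)]
4. After y ≤ 18: [(6,67/11) (12,37/11) (12,18) (43/5,18) (6,113/7)]
5. Canonical ring: [(6,67/11) (12,37/11) (12,18) (43/5,18) (6,113/7)]

Clipped polygon: [(6,67/11) (12,37/11) (12,18) (43/5,18) (6,113/7)]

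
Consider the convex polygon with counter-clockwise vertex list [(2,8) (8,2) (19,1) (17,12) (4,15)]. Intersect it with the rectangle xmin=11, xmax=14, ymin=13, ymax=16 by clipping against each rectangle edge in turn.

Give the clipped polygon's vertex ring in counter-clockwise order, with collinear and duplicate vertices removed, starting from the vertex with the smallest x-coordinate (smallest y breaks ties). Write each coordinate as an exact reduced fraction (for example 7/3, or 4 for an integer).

Clipped polygon: [(11,13) (38/3,13) (11,174/13)]

1. After x ≥ 11: [(11,19/11) (19,1) (17,12) (11,174/13)]
2. After x ≤ 14: [(11,19/11) (14,16/11) (14,165/13) (11,174/13)]
3. After y ≥ 13: [(11,13) (38/3,13) (11,174/13)]
4. After y ≤ 16: [(11,13) (38/3,13) (11,174/13)]
5. Canonical ring: [(11,13) (38/3,13) (11,174/13)]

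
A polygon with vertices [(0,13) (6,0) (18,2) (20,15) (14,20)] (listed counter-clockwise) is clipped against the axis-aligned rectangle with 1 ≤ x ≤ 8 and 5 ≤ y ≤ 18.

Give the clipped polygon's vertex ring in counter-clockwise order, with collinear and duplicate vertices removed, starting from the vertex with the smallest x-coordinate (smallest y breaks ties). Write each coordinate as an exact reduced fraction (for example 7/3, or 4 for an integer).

1. After x ≥ 1: [(1,27/2) (1,65/6) (6,0) (18,2) (20,15) (14,20)]
2. After x ≤ 8: [(8,17) (1,27/2) (1,65/6) (6,0) (8,1/3)]
3. After y ≥ 5: [(8,5) (8,17) (1,27/2) (1,65/6) (48/13,5)]
4. After y ≤ 18: [(8,5) (8,17) (1,27/2) (1,65/6) (48/13,5)]
5. Canonical ring: [(1,65/6) (48/13,5) (8,5) (8,17) (1,27/2)]

Clipped polygon: [(1,65/6) (48/13,5) (8,5) (8,17) (1,27/2)]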